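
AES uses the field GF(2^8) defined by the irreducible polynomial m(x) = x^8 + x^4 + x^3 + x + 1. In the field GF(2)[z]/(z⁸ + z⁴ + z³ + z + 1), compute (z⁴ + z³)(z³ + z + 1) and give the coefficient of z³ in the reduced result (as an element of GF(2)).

1

Multiply in GF(2)[z]: (z⁴ + z³)·(z³ + z + 1) = z⁷ + z⁶ + z⁵ + z³.
Reduced: z⁷ + z⁶ + z⁵ + z³.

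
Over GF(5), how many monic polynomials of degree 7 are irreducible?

x^(5^7) − x is the product of all monic irreducibles of degree dividing 7; Möbius inversion gives N = (1/7) Σ μ(7/d)·5^d.
Divisors of 7: 1, 7; μ(7/d) for each: -1, 1.
Σ = − 5^1 + 5^7 = 78120.
N = 78120/7 = 11160.

11160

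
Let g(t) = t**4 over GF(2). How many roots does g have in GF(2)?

1

Evaluate at each of the 2 elements of GF(2):
g(0) = 0 → root; g(1) = 1.
Roots: {0}.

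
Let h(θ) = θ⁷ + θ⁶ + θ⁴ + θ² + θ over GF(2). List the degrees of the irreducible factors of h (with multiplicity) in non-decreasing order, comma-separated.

Roots in GF(2): h(0) = 0 → root; h(1) = 1.
Linear factors from roots: (θ).
Complete factorization: h(θ) = (θ)·(θ² + θ + 1)^3.
Factor degrees with multiplicity: 1 + 2 + 2 + 2 = 7.

1, 2, 2, 2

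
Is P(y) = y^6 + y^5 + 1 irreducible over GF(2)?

Check for roots in GF(2): P(0) = 1; P(1) = 1.
No roots, so no linear factors.
Monic irreducibles of degree 2 over GF(2): y^2 + y + 1.
None of them divide P (all give nonzero remainder).
Monic irreducibles of degree 3 over GF(2): y^3 + y + 1, y^3 + y^2 + 1.
None of them divide P (all give nonzero remainder).
No irreducible factor of degree ≤ 3 exists, so P is irreducible over GF(2).

Yes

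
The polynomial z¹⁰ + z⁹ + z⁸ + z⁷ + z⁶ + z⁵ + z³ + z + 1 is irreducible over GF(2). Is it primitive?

Write f(z) = z¹⁰ + z⁹ + z⁸ + z⁷ + z⁶ + z⁵ + z³ + z + 1.
|GF(2^10)^×| = 2^10 − 1 = 1023. Prime factorization: 1023 = 3·11·31.
f is primitive ⇔ z has order 1023 in GF(2)[z]/(f), i.e. z^(1023/q) ≠ 1 for each prime q | 1023.
z^(341) mod f = 1
z^(93) mod f = z⁸ + z⁶ + z².
z^(33) mod f = z⁶ + z⁵ + z⁴ + z³ + z² + z.
Since z^(341) = 1, the order of z divides 341 < 1023; not primitive.

No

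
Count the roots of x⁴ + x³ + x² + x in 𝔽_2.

Write g(x) = x⁴ + x³ + x² + x.
Evaluate at each of the 2 elements of 𝔽_2:
g(0) = 0 → root; g(1) = 0 → root.
Roots: {0, 1}.

2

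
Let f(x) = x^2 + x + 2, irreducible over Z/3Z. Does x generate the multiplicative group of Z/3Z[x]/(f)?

Yes

|GF(3^2)^×| = 3^2 − 1 = 8. Prime factorization: 8 = 2^3.
f is primitive ⇔ x has order 8 in GF(3)[x]/(f), i.e. x^(8/q) ≠ 1 for each prime q | 8.
x^(4) mod f = 2.
None equal 1, so x has full order 8; f is primitive.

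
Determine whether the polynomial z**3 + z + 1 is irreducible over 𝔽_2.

Write g(z) = z**3 + z + 1.
Check for roots in 𝔽_2: g(0) = 1; g(1) = 1.
No roots. A degree-3 polynomial over a field with no linear factor is irreducible.

Yes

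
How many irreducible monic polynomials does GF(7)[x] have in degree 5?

3360

By the necklace-counting formula, N_7(5) = (1/5) Σ_{d|5} μ(5/d)·7^d.
Divisors of 5: 1, 5; μ(5/d) for each: -1, 1.
Σ = − 7^1 + 7^5 = 16800.
N = 16800/5 = 3360.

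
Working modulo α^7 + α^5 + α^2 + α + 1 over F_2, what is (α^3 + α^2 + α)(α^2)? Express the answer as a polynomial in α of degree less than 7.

α^5 + α^4 + α^3

Multiply in F_2[α]: (α^3 + α^2 + α)·(α^2) = α^5 + α^4 + α^3.
Reduced: α^5 + α^4 + α^3.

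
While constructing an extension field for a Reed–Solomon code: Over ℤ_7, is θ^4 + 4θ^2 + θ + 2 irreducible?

Yes

Write h(θ) = θ^4 + 4θ^2 + θ + 2.
Check for roots in ℤ_7: h(0) = 2; h(1) = 1; h(2) = 1; h(3) = 3; h(4) = 4; h(5) = 4; h(6) = 6.
No roots, so no linear factors.
Degree-2 irreducible divisors: test the 21 monic irreducibles of degree 2 over GF(7).
None of them divide h (all give nonzero remainder).
No irreducible factor of degree ≤ 2 exists, so h is irreducible over GF(7).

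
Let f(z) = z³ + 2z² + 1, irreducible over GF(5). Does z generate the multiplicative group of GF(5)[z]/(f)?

No

|GF(5^3)^×| = 5^3 − 1 = 124. Prime factorization: 124 = 2^2·31.
f is primitive ⇔ z has order 124 in GF(5)[z]/(f), i.e. z^(124/q) ≠ 1 for each prime q | 124.
z^(62) mod f = 1
z^(4) mod f = 4z² + 4z + 2.
Since z^(62) = 1, the order of z divides 62 < 124; not primitive.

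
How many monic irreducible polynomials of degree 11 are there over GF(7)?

179756976

Gauss's count: N_{7}(11) = (1/11) Σ_{d|11} μ(11/d)·7^d.
Divisors of 11: 1, 11; μ(11/d) for each: -1, 1.
Σ = − 7^1 + 7^11 = 1977326736.
N = 1977326736/11 = 179756976.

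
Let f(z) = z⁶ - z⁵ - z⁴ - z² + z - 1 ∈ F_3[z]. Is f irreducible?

Check for roots in F_3: f(0) = 2; f(1) = 1; f(2) = 1.
No roots, so no linear factors.
Monic irreducibles of degree 2 over GF(3): z² + 1, z² + z - 1, z² - z - 1.
None of them divide f (all give nonzero remainder).
Degree-3 irreducible divisors: test the 8 monic irreducibles of degree 3 over GF(3).
None of them divide f (all give nonzero remainder).
No irreducible factor of degree ≤ 3 exists, so f is irreducible over GF(3).

Yes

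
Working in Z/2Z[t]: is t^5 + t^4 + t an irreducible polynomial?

No

Write P(t) = t^5 + t^4 + t.
Check for roots in Z/2Z: P(0) = 0 → root; P(1) = 1.
P(0) = 0, so (t) divides P(t); P is reducible.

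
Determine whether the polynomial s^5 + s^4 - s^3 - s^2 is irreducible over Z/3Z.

Write f(s) = s^5 + s^4 - s^3 - s^2.
Check for roots in Z/3Z: f(0) = 0 → root; f(1) = 0 → root; f(2) = 0 → root.
f(0) = 0, so (s) divides f(s); f is reducible.

No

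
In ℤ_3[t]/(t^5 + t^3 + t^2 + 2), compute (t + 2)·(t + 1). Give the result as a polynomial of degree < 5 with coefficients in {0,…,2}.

t^2 + 2

Multiply in ℤ_3[t]: (t + 2)·(t + 1) = t^2 + 2.
Reduced: t^2 + 2.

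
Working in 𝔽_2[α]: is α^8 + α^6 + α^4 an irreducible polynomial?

Write f(α) = α^8 + α^6 + α^4.
Check for roots in 𝔽_2: f(0) = 0 → root; f(1) = 1.
f(0) = 0, so (α) divides f(α); f is reducible.

No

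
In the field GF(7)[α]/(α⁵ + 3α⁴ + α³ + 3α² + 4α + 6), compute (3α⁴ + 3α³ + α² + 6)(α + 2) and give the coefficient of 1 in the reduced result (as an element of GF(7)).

Multiply in GF(7)[α]: (3α⁴ + 3α³ + α² + 6)·(α + 2) = 3α⁵ + 2α⁴ + 2α² + 6α + 5.
Reduce using α⁵ ≡ 4α⁴ + 6α³ + 4α² + 3α + 1 (mod α⁵ + 3α⁴ + α³ + 3α² + 4α + 6).
Reduced: 4α³ + α + 1.

1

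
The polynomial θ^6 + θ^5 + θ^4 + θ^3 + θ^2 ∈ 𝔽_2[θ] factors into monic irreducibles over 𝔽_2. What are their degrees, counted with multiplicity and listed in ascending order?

Write g(θ) = θ^6 + θ^5 + θ^4 + θ^3 + θ^2.
Roots in 𝔽_2: g(0) = 0 → root; g(1) = 1.
Linear factors from roots: (θ).
Complete factorization: g(θ) = (θ)^2·(θ^4 + θ^3 + θ^2 + θ + 1).
Factor degrees with multiplicity: 1 + 1 + 4 = 6.

1, 1, 4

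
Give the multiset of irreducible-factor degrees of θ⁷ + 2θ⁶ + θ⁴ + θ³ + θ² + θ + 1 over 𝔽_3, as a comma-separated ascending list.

7

Write f(θ) = θ⁷ + 2θ⁶ + θ⁴ + θ³ + θ² + θ + 1.
Roots in 𝔽_3: f(0) = 1; f(1) = 2; f(2) = 2.
Complete factorization: f(θ) = (θ⁷ + 2θ⁶ + θ⁴ + θ³ + θ² + θ + 1).
Factor degrees with multiplicity: 7 = 7.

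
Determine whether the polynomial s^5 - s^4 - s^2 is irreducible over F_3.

No

Write m(s) = s^5 - s^4 - s^2.
Check for roots in F_3: m(0) = 0 → root; m(1) = 2; m(2) = 0 → root.
m(0) = 0, so (s) divides m(s); m is reducible.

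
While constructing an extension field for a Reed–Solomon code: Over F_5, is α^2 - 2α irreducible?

Write f(α) = α^2 - 2α.
Check for roots in F_5: f(0) = 0 → root; f(1) = 4; f(2) = 0 → root; f(3) = 3; f(4) = 3.
f(0) = 0, so (α) divides f(α); f is reducible.

No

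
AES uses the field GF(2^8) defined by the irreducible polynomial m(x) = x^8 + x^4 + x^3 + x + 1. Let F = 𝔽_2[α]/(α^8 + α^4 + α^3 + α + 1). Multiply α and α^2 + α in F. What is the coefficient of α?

0

Multiply in 𝔽_2[α]: (α)·(α^2 + α) = α^3 + α^2.
Reduced: α^3 + α^2.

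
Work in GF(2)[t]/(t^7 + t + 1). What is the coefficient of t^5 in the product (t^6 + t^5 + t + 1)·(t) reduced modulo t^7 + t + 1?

Multiply in GF(2)[t]: (t^6 + t^5 + t + 1)·(t) = t^7 + t^6 + t^2 + t.
Reduce using t^7 ≡ t + 1 (mod t^7 + t + 1).
Reduced: t^6 + t^2 + 1.

0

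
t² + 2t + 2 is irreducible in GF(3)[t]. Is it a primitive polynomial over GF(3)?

Write f(t) = t² + 2t + 2.
|GF(3^2)^×| = 3^2 − 1 = 8. Prime factorization: 8 = 2^3.
f is primitive ⇔ t has order 8 in GF(3)[t]/(f), i.e. t^(8/q) ≠ 1 for each prime q | 8.
t^(4) mod f = 2.
None equal 1, so t has full order 8; f is primitive.

Yes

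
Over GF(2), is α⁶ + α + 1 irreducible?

Yes

Write g(α) = α⁶ + α + 1.
Check for roots in GF(2): g(0) = 1; g(1) = 1.
No roots, so no linear factors.
Monic irreducibles of degree 2 over GF(2): α² + α + 1.
None of them divide g (all give nonzero remainder).
Monic irreducibles of degree 3 over GF(2): α³ + α + 1, α³ + α² + 1.
None of them divide g (all give nonzero remainder).
No irreducible factor of degree ≤ 3 exists, so g is irreducible over GF(2).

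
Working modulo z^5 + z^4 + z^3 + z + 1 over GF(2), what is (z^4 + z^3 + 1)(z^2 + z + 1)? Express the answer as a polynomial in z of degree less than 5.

z

Multiply in GF(2)[z]: (z^4 + z^3 + 1)·(z^2 + z + 1) = z^6 + z^3 + z^2 + z + 1.
Reduce using z^5 ≡ z^4 + z^3 + z + 1 (mod z^5 + z^4 + z^3 + z + 1).
Reduced: z.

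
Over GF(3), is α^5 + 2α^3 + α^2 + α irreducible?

No

Write f(α) = α^5 + 2α^3 + α^2 + α.
Check for roots in GF(3): f(0) = 0 → root; f(1) = 2; f(2) = 0 → root.
f(0) = 0, so (α) divides f(α); f is reducible.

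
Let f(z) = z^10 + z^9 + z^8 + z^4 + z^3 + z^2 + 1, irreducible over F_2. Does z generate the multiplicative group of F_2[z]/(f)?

|GF(2^10)^×| = 2^10 − 1 = 1023. Prime factorization: 1023 = 3·11·31.
f is primitive ⇔ z has order 1023 in GF(2)[z]/(f), i.e. z^(1023/q) ≠ 1 for each prime q | 1023.
z^(341) mod f = z^8 + z^6 + z^5 + z^3 + z.
z^(93) mod f = z^8 + z^5 + z^2 + 1.
z^(33) mod f = z^2 + z.
None equal 1, so z has full order 1023; f is primitive.

Yes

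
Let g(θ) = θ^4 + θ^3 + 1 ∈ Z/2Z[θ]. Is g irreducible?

Yes

Check for roots in Z/2Z: g(0) = 1; g(1) = 1.
No roots, so no linear factors.
Monic irreducibles of degree 2 over GF(2): θ^2 + θ + 1.
None of them divide g (all give nonzero remainder).
No irreducible factor of degree ≤ 2 exists, so g is irreducible over GF(2).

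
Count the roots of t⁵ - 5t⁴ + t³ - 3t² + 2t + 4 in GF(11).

5

Write P(t) = t⁵ - 5t⁴ + t³ - 3t² + 2t + 4.
Evaluate at each of the 11 elements of GF(11):
P(0) = 4; P(1) = 0 → root; P(2) = 0 → root; P(3) = 2; P(4) = 3; P(5) = 9; P(6) = 1; P(7) = 0 → root; P(8) = 0 → root; P(9) = 0 → root; P(10) = 3.
Roots: {1, 2, 7, 8, 9}.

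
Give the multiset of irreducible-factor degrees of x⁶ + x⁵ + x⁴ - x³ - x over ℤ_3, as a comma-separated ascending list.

Write h(x) = x⁶ + x⁵ + x⁴ - x³ - x.
Roots in ℤ_3: h(0) = 0 → root; h(1) = 1; h(2) = 0 → root.
Linear factors from roots: (x), (x + 1).
Complete factorization: h(x) = (x)·(x + 1)^2·(x³ - x² - x - 1).
Factor degrees with multiplicity: 1 + 1 + 1 + 3 = 6.

1, 1, 1, 3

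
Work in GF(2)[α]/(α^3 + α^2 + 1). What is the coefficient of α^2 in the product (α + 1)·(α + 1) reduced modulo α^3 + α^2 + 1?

1

Multiply in GF(2)[α]: (α + 1)·(α + 1) = α^2 + 1.
Reduced: α^2 + 1.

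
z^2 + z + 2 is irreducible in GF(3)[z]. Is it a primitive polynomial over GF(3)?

Yes

Write f(z) = z^2 + z + 2.
|GF(3^2)^×| = 3^2 − 1 = 8. Prime factorization: 8 = 2^3.
f is primitive ⇔ z has order 8 in GF(3)[z]/(f), i.e. z^(8/q) ≠ 1 for each prime q | 8.
z^(4) mod f = 2.
None equal 1, so z has full order 8; f is primitive.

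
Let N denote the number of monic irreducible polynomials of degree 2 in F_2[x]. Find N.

1

The number of monic irreducibles of degree 2 over GF(2) is (1/2)·Σ_{d∣2} μ(2/d) 2^d.
Divisors of 2: 1, 2; μ(2/d) for each: -1, 1.
Σ = − 2^1 + 2^2 = 2.
N = 2/2 = 1.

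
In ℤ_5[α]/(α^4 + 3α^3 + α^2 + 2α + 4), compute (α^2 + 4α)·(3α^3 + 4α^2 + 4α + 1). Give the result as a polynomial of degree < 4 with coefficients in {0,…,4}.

Multiply in ℤ_5[α]: (α^2 + 4α)·(3α^3 + 4α^2 + 4α + 1) = 3α^5 + α^4 + 2α^2 + 4α.
Reduce using α^4 ≡ 2α^3 + 4α^2 + 3α + 1 (mod α^4 + 3α^3 + α^2 + 2α + 4).
Reduced: α^3 + 4α^2 + 3α + 2.

α^3 + 4α^2 + 3α + 2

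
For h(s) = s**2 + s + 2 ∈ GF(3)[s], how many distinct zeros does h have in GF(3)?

0

Evaluate at each of the 3 elements of GF(3):
h(0) = 2; h(1) = 1; h(2) = 2.
No element is a root.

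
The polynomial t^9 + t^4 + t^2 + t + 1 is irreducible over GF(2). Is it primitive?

Write f(t) = t^9 + t^4 + t^2 + t + 1.
|GF(2^9)^×| = 2^9 − 1 = 511. Prime factorization: 511 = 7·73.
f is primitive ⇔ t has order 511 in GF(2)[t]/(f), i.e. t^(511/q) ≠ 1 for each prime q | 511.
t^(73) mod f = 1
t^(7) mod f = t^7.
Since t^(73) = 1, the order of t divides 73 < 511; not primitive.

No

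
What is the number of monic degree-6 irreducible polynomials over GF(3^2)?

Gauss's count: N_{9}(6) = (1/6) Σ_{d|6} μ(6/d)·9^d.
Divisors of 6: 1, 2, 3, 6; μ(6/d) for each: 1, -1, -1, 1.
Σ = 9^1 − 9^2 − 9^3 + 9^6 = 530640.
N = 530640/6 = 88440.

88440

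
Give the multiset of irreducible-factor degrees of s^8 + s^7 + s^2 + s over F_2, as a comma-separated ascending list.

Write h(s) = s^8 + s^7 + s^2 + s.
Roots in F_2: h(0) = 0 → root; h(1) = 0 → root.
Linear factors from roots: (s), (s + 1).
Complete factorization: h(s) = (s)·(s + 1)^3·(s^2 + s + 1)^2.
Factor degrees with multiplicity: 1 + 1 + 1 + 1 + 2 + 2 = 8.

1, 1, 1, 1, 2, 2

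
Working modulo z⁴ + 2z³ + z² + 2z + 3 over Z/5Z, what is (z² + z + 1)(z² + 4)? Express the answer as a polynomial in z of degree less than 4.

Multiply in Z/5Z[z]: (z² + z + 1)·(z² + 4) = z⁴ + z³ + 4z + 4.
Reduce using z⁴ ≡ 3z³ + 4z² + 3z + 2 (mod z⁴ + 2z³ + z² + 2z + 3).
Reduced: 4z³ + 4z² + 2z + 1.

4z^3 + 4z^2 + 2z + 1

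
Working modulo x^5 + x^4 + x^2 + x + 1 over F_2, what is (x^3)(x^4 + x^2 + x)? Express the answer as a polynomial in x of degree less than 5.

Multiply in F_2[x]: (x^3)·(x^4 + x^2 + x) = x^7 + x^5 + x^4.
Reduce using x^5 ≡ x^4 + x^2 + x + 1 (mod x^5 + x^4 + x^2 + x + 1).
Reduced: x.

x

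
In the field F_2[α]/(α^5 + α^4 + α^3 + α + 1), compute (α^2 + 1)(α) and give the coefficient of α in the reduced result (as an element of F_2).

Multiply in F_2[α]: (α^2 + 1)·(α) = α^3 + α.
Reduced: α^3 + α.

1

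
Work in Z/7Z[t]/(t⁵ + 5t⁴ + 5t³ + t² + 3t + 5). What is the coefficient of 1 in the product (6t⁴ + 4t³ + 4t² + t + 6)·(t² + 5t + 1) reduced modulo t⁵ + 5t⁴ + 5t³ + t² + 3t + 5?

Multiply in Z/7Z[t]: (6t⁴ + 4t³ + 4t² + t + 6)·(t² + 5t + 1) = 6t⁶ + 6t⁵ + 2t⁴ + 4t³ + t² + 3t + 6.
Reduce using t⁵ ≡ 2t⁴ + 2t³ + 6t² + 4t + 2 (mod t⁵ + 5t⁴ + 5t³ + t² + 3t + 5).
Reduced: t⁴ + 6t³ + 3t.

0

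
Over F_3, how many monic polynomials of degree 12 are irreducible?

44220

By the necklace-counting formula, N_3(12) = (1/12) Σ_{d|12} μ(12/d)·3^d.
Divisors of 12: 1, 2, 3, 4, 6, 12; μ(12/d) for each: 0, 1, 0, -1, -1, 1.
Σ = 3^2 − 3^4 − 3^6 + 3^12 = 530640.
N = 530640/12 = 44220.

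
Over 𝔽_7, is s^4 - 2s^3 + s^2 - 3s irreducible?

Write f(s) = s^4 - 2s^3 + s^2 - 3s.
Check for roots in 𝔽_7: f(0) = 0 → root; f(1) = 4; f(2) = 5; f(3) = 6; f(4) = 6; f(5) = 0 → root; f(6) = 0 → root.
f(0) = 0, so (s) divides f(s); f is reducible.

No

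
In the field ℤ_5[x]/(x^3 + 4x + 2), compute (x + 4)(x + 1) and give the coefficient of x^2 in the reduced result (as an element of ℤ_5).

Multiply in ℤ_5[x]: (x + 4)·(x + 1) = x^2 + 4.
Reduced: x^2 + 4.

1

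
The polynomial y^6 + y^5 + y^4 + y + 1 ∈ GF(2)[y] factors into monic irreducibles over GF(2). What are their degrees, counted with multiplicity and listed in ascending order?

6

Write g(y) = y^6 + y^5 + y^4 + y + 1.
Roots in GF(2): g(0) = 1; g(1) = 1.
Complete factorization: g(y) = (y^6 + y^5 + y^4 + y + 1).
Factor degrees with multiplicity: 6 = 6.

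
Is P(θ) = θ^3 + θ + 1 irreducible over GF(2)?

Check for roots in GF(2): P(0) = 1; P(1) = 1.
No roots. A degree-3 polynomial over a field with no linear factor is irreducible.

Yes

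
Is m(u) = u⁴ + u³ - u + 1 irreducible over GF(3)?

Yes

Check for roots in GF(3): m(0) = 1; m(1) = 2; m(2) = 2.
No roots, so no linear factors.
Monic irreducibles of degree 2 over GF(3): u² + 1, u² + u - 1, u² - u - 1.
None of them divide m (all give nonzero remainder).
No irreducible factor of degree ≤ 2 exists, so m is irreducible over GF(3).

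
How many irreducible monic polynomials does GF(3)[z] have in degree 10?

x^(3^10) − x is the product of all monic irreducibles of degree dividing 10; Möbius inversion gives N = (1/10) Σ μ(10/d)·3^d.
Divisors of 10: 1, 2, 5, 10; μ(10/d) for each: 1, -1, -1, 1.
Σ = 3^1 − 3^2 − 3^5 + 3^10 = 58800.
N = 58800/10 = 5880.

5880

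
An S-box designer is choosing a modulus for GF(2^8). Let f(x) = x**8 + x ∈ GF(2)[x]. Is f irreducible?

No

Check for roots in GF(2): f(0) = 0 → root; f(1) = 0 → root.
f(0) = 0, so (x) divides f(x); f is reducible.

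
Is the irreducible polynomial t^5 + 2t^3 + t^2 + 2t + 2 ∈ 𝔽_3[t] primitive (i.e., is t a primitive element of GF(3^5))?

Write f(t) = t^5 + 2t^3 + t^2 + 2t + 2.
|GF(3^5)^×| = 3^5 − 1 = 242. Prime factorization: 242 = 2·11^2.
f is primitive ⇔ t has order 242 in GF(3)[t]/(f), i.e. t^(242/q) ≠ 1 for each prime q | 242.
t^(121) mod f = 1
t^(22) mod f = 1
Since t^(121) = 1, the order of t divides 121 < 242; not primitive.

No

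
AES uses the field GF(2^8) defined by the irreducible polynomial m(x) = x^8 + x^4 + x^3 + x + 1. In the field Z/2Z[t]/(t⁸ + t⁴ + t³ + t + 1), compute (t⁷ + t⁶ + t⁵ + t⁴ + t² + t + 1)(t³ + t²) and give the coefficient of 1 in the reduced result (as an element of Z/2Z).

Multiply in Z/2Z[t]: (t⁷ + t⁶ + t⁵ + t⁴ + t² + t + 1)·(t³ + t²) = t¹⁰ + t⁶ + t⁵ + t².
Reduce using t⁸ ≡ t⁴ + t³ + t + 1 (mod t⁸ + t⁴ + t³ + t + 1).
Reduced: t³.

0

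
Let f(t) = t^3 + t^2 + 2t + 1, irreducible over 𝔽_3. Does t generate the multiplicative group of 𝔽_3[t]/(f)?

Yes

|GF(3^3)^×| = 3^3 − 1 = 26. Prime factorization: 26 = 2·13.
f is primitive ⇔ t has order 26 in GF(3)[t]/(f), i.e. t^(26/q) ≠ 1 for each prime q | 26.
t^(13) mod f = 2.
t^(2) mod f = t^2.
None equal 1, so t has full order 26; f is primitive.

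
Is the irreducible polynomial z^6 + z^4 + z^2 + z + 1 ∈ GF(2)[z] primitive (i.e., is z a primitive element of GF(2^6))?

No

Write f(z) = z^6 + z^4 + z^2 + z + 1.
|GF(2^6)^×| = 2^6 − 1 = 63. Prime factorization: 63 = 3^2·7.
f is primitive ⇔ z has order 63 in GF(2)[z]/(f), i.e. z^(63/q) ≠ 1 for each prime q | 63.
z^(21) mod f = 1
z^(9) mod f = z^4 + z^2 + z.
Since z^(21) = 1, the order of z divides 21 < 63; not primitive.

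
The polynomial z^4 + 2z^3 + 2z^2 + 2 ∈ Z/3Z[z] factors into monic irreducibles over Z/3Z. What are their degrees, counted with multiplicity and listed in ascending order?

Write g(z) = z^4 + 2z^3 + 2z^2 + 2.
Roots in Z/3Z: g(0) = 2; g(1) = 1; g(2) = 0 → root.
Linear factors from roots: (z + 1).
Complete factorization: g(z) = (z + 1)·(z^3 + z^2 + z + 2).
Factor degrees with multiplicity: 1 + 3 = 4.

1, 3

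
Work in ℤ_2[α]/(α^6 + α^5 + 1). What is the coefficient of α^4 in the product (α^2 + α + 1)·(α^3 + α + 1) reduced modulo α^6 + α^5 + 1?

1

Multiply in ℤ_2[α]: (α^2 + α + 1)·(α^3 + α + 1) = α^5 + α^4 + 1.
Reduced: α^5 + α^4 + 1.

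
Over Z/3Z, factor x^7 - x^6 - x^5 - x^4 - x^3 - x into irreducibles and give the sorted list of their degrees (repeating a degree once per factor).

1, 1, 2, 3

Write f(x) = x^7 - x^6 - x^5 - x^4 - x^3 - x.
Roots in Z/3Z: f(0) = 0 → root; f(1) = 2; f(2) = 0 → root.
Linear factors from roots: (x), (x + 1).
Complete factorization: f(x) = (x)·(x + 1)·(x^2 - x - 1)·(x^3 - x^2 + x + 1).
Factor degrees with multiplicity: 1 + 1 + 2 + 3 = 7.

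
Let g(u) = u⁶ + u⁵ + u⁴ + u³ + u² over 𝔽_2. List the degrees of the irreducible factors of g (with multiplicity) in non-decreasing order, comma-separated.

Roots in 𝔽_2: g(0) = 0 → root; g(1) = 1.
Linear factors from roots: (u).
Complete factorization: g(u) = (u)^2·(u⁴ + u³ + u² + u + 1).
Factor degrees with multiplicity: 1 + 1 + 4 = 6.

1, 1, 4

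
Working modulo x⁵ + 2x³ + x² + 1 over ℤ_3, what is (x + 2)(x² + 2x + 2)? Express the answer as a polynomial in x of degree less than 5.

Multiply in ℤ_3[x]: (x + 2)·(x² + 2x + 2) = x³ + x² + 1.
Reduced: x³ + x² + 1.

x^3 + x^2 + 1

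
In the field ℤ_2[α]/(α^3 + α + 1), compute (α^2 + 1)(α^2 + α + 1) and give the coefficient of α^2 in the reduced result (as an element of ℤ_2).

Multiply in ℤ_2[α]: (α^2 + 1)·(α^2 + α + 1) = α^4 + α^3 + α + 1.
Reduce using α^3 ≡ α + 1 (mod α^3 + α + 1).
Reduced: α^2 + α.

1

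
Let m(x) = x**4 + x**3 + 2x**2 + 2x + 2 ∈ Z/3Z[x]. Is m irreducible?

Yes

Check for roots in Z/3Z: m(0) = 2; m(1) = 2; m(2) = 2.
No roots, so no linear factors.
Monic irreducibles of degree 2 over GF(3): x**2 + 1, x**2 + x + 2, x**2 + 2x + 2.
None of them divide m (all give nonzero remainder).
No irreducible factor of degree ≤ 2 exists, so m is irreducible over GF(3).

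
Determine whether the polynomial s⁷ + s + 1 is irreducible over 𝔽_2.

Write P(s) = s⁷ + s + 1.
Check for roots in 𝔽_2: P(0) = 1; P(1) = 1.
No roots, so no linear factors.
Monic irreducibles of degree 2 over GF(2): s² + s + 1.
None of them divide P (all give nonzero remainder).
Monic irreducibles of degree 3 over GF(2): s³ + s + 1, s³ + s² + 1.
None of them divide P (all give nonzero remainder).
No irreducible factor of degree ≤ 3 exists, so P is irreducible over GF(2).

Yes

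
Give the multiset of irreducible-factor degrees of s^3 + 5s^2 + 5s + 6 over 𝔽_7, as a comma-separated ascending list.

Write g(s) = s^3 + 5s^2 + 5s + 6.
Complete factorization: g(s) = (s^3 + 5s^2 + 5s + 6).
Factor degrees with multiplicity: 3 = 3.

3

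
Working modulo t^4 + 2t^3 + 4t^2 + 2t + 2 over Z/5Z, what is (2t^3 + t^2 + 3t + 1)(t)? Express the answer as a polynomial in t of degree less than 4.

Multiply in Z/5Z[t]: (2t^3 + t^2 + 3t + 1)·(t) = 2t^4 + t^3 + 3t^2 + t.
Reduce using t^4 ≡ 3t^3 + t^2 + 3t + 3 (mod t^4 + 2t^3 + 4t^2 + 2t + 2).
Reduced: 2t^3 + 2t + 1.

2t^3 + 2t + 1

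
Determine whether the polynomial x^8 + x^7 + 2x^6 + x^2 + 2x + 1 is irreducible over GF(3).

Write g(x) = x^8 + x^7 + 2x^6 + x^2 + 2x + 1.
Check for roots in GF(3): g(0) = 1; g(1) = 2; g(2) = 2.
No roots, so no linear factors.
Monic irreducibles of degree 2 over GF(3): x^2 + 1, x^2 + x + 2, x^2 + 2x + 2.
None of them divide g (all give nonzero remainder).
Degree-3 irreducible divisors: test the 8 monic irreducibles of degree 3 over GF(3).
None of them divide g (all give nonzero remainder).
Degree-4 irreducible divisors: test the 18 monic irreducibles of degree 4 over GF(3).
None of them divide g (all give nonzero remainder).
No irreducible factor of degree ≤ 4 exists, so g is irreducible over GF(3).

Yes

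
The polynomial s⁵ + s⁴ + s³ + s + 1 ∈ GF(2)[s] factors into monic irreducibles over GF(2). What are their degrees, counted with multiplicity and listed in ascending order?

5

Write f(s) = s⁵ + s⁴ + s³ + s + 1.
Roots in GF(2): f(0) = 1; f(1) = 1.
Complete factorization: f(s) = (s⁵ + s⁴ + s³ + s + 1).
Factor degrees with multiplicity: 5 = 5.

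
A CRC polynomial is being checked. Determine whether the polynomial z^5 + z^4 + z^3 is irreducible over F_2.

No

Write m(z) = z^5 + z^4 + z^3.
Check for roots in F_2: m(0) = 0 → root; m(1) = 1.
m(0) = 0, so (z) divides m(z); m is reducible.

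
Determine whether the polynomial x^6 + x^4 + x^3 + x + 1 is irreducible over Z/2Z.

Write m(x) = x^6 + x^4 + x^3 + x + 1.
Check for roots in Z/2Z: m(0) = 1; m(1) = 1.
No roots, so no linear factors.
Monic irreducibles of degree 2 over GF(2): x^2 + x + 1.
None of them divide m (all give nonzero remainder).
Monic irreducibles of degree 3 over GF(2): x^3 + x + 1, x^3 + x^2 + 1.
None of them divide m (all give nonzero remainder).
No irreducible factor of degree ≤ 3 exists, so m is irreducible over GF(2).

Yes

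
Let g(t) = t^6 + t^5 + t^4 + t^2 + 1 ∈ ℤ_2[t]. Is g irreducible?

Check for roots in ℤ_2: g(0) = 1; g(1) = 1.
No roots, so no linear factors.
Monic irreducibles of degree 2 over GF(2): t^2 + t + 1.
None of them divide g (all give nonzero remainder).
Monic irreducibles of degree 3 over GF(2): t^3 + t + 1, t^3 + t^2 + 1.
None of them divide g (all give nonzero remainder).
No irreducible factor of degree ≤ 3 exists, so g is irreducible over GF(2).

Yes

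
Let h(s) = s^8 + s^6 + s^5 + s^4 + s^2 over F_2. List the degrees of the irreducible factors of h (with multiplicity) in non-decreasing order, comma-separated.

Roots in F_2: h(0) = 0 → root; h(1) = 1.
Linear factors from roots: (s).
Complete factorization: h(s) = (s)^2·(s^2 + s + 1)·(s^4 + s^3 + s^2 + s + 1).
Factor degrees with multiplicity: 1 + 1 + 2 + 4 = 8.

1, 1, 2, 4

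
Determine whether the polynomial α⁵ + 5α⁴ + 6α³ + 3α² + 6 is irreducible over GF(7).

Write P(α) = α⁵ + 5α⁴ + 6α³ + 3α² + 6.
Check for roots in GF(7): P(0) = 6; P(1) = 0 → root; P(2) = 3; P(3) = 3; P(4) = 5; P(5) = 4; P(6) = 0 → root.
P(1) = 0, so (α − 1) divides P(α); P is reducible.

No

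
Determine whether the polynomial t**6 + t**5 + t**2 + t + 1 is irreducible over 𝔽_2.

Write f(t) = t**6 + t**5 + t**2 + t + 1.
Check for roots in 𝔽_2: f(0) = 1; f(1) = 1.
No roots, so no linear factors.
Monic irreducibles of degree 2 over GF(2): t**2 + t + 1.
None of them divide f (all give nonzero remainder).
Monic irreducibles of degree 3 over GF(2): t**3 + t + 1, t**3 + t**2 + 1.
None of them divide f (all give nonzero remainder).
No irreducible factor of degree ≤ 3 exists, so f is irreducible over GF(2).

Yes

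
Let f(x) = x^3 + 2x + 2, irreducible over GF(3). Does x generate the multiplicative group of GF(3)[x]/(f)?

|GF(3^3)^×| = 3^3 − 1 = 26. Prime factorization: 26 = 2·13.
f is primitive ⇔ x has order 26 in GF(3)[x]/(f), i.e. x^(26/q) ≠ 1 for each prime q | 26.
x^(13) mod f = 1
x^(2) mod f = x^2.
Since x^(13) = 1, the order of x divides 13 < 26; not primitive.

No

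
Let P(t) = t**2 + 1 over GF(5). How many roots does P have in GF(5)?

2

Evaluate at each of the 5 elements of GF(5):
P(0) = 1; P(1) = 2; P(2) = 0 → root; P(3) = 0 → root; P(4) = 2.
Roots: {2, 3}.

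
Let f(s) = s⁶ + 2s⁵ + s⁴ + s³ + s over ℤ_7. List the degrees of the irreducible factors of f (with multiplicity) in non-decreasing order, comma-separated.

1, 1, 1, 1, 2

Linear factors from roots: (s), (s + 5), (s + 3).
Complete factorization: f(s) = (s)·(s + 5)·(s + 3)^2·(s² + 5s + 5).
Factor degrees with multiplicity: 1 + 1 + 1 + 1 + 2 = 6.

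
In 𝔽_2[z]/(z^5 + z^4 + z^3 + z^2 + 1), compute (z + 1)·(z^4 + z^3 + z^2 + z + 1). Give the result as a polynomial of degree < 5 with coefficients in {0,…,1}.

Multiply in 𝔽_2[z]: (z + 1)·(z^4 + z^3 + z^2 + z + 1) = z^5 + 1.
Reduce using z^5 ≡ z^4 + z^3 + z^2 + 1 (mod z^5 + z^4 + z^3 + z^2 + 1).
Reduced: z^4 + z^3 + z^2.

z^4 + z^3 + z^2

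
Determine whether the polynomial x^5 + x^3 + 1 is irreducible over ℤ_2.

Write h(x) = x^5 + x^3 + 1.
Check for roots in ℤ_2: h(0) = 1; h(1) = 1.
No roots, so no linear factors.
Monic irreducibles of degree 2 over GF(2): x^2 + x + 1.
None of them divide h (all give nonzero remainder).
No irreducible factor of degree ≤ 2 exists, so h is irreducible over GF(2).

Yes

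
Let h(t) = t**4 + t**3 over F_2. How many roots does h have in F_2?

2

Evaluate at each of the 2 elements of F_2:
h(0) = 0 → root; h(1) = 0 → root.
Roots: {0, 1}.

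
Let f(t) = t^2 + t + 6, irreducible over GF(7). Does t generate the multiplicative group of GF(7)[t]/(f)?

|GF(7^2)^×| = 7^2 − 1 = 48. Prime factorization: 48 = 2^4·3.
f is primitive ⇔ t has order 48 in GF(7)[t]/(f), i.e. t^(48/q) ≠ 1 for each prime q | 48.
t^(24) mod f = 6.
t^(16) mod f = 1
Since t^(16) = 1, the order of t divides 16 < 48; not primitive.

No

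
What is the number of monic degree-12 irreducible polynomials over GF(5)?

20343700

x^(5^12) − x is the product of all monic irreducibles of degree dividing 12; Möbius inversion gives N = (1/12) Σ μ(12/d)·5^d.
Divisors of 12: 1, 2, 3, 4, 6, 12; μ(12/d) for each: 0, 1, 0, -1, -1, 1.
Σ = 5^2 − 5^4 − 5^6 + 5^12 = 244124400.
N = 244124400/12 = 20343700.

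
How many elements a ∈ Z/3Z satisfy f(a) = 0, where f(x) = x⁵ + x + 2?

1

Evaluate at each of the 3 elements of Z/3Z:
f(0) = 2; f(1) = 1; f(2) = 0 → root.
Roots: {2}.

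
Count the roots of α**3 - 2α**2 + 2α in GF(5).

Write g(α) = α**3 - 2α**2 + 2α.
Evaluate at each of the 5 elements of GF(5):
g(0) = 0 → root; g(1) = 1; g(2) = 4; g(3) = 0 → root; g(4) = 0 → root.
Roots: {0, 3, 4}.

3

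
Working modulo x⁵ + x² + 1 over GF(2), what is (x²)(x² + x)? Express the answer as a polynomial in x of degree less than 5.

Multiply in GF(2)[x]: (x²)·(x² + x) = x⁴ + x³.
Reduced: x⁴ + x³.

x^4 + x^3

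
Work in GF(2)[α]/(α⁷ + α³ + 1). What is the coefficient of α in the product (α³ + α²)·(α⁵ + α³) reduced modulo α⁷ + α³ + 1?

1

Multiply in GF(2)[α]: (α³ + α²)·(α⁵ + α³) = α⁸ + α⁷ + α⁶ + α⁵.
Reduce using α⁷ ≡ α³ + 1 (mod α⁷ + α³ + 1).
Reduced: α⁶ + α⁵ + α⁴ + α³ + α + 1.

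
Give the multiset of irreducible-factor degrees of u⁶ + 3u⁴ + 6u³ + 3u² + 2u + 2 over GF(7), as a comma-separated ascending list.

1, 1, 2, 2

Write h(u) = u⁶ + 3u⁴ + 6u³ + 3u² + 2u + 2.
Linear factors from roots: (u + 4), (u + 3).
Complete factorization: h(u) = (u + 3)·(u + 4)·(u² + 3u + 6)·(u² + 4u + 1).
Factor degrees with multiplicity: 1 + 1 + 2 + 2 = 6.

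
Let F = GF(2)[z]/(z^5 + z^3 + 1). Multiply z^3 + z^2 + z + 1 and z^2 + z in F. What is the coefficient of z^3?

Multiply in GF(2)[z]: (z^3 + z^2 + z + 1)·(z^2 + z) = z^5 + z.
Reduce using z^5 ≡ z^3 + 1 (mod z^5 + z^3 + 1).
Reduced: z^3 + z + 1.

1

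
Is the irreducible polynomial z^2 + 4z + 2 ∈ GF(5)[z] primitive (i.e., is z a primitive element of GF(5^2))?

Yes

Write f(z) = z^2 + 4z + 2.
|GF(5^2)^×| = 5^2 − 1 = 24. Prime factorization: 24 = 2^3·3.
f is primitive ⇔ z has order 24 in GF(5)[z]/(f), i.e. z^(24/q) ≠ 1 for each prime q | 24.
z^(12) mod f = 4.
z^(8) mod f = 2z + 1.
None equal 1, so z has full order 24; f is primitive.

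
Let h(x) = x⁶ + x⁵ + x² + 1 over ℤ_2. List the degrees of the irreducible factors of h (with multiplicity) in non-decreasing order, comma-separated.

Roots in ℤ_2: h(0) = 1; h(1) = 0 → root.
Linear factors from roots: (x + 1).
Complete factorization: h(x) = (x + 1)·(x² + x + 1)·(x³ + x² + 1).
Factor degrees with multiplicity: 1 + 2 + 3 = 6.

1, 2, 3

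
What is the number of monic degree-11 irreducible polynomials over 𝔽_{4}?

381300

Gauss's count: N_{4}(11) = (1/11) Σ_{d|11} μ(11/d)·4^d.
Divisors of 11: 1, 11; μ(11/d) for each: -1, 1.
Σ = − 4^1 + 4^11 = 4194300.
N = 4194300/11 = 381300.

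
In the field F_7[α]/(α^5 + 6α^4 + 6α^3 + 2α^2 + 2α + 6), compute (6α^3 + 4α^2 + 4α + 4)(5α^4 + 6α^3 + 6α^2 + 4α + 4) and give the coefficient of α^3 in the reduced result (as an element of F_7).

Multiply in F_7[α]: (6α^3 + 4α^2 + 4α + 4)·(5α^4 + 6α^3 + 6α^2 + 4α + 4) = 2α^7 + 3α^5 + α^4 + 4α^3 + 4α + 2.
Reduce using α^5 ≡ α^4 + α^3 + 5α^2 + 5α + 1 (mod α^5 + 6α^4 + 6α^3 + 2α^2 + 2α + 6).
Reduced: 6α^4 + 3α^3 + 5α^2 + 6α + 2.

3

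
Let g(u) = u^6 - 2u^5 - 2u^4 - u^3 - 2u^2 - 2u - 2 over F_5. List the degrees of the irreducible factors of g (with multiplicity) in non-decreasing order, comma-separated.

1, 1, 2, 2

Roots in F_5: g(0) = 3; g(1) = 0 → root; g(2) = 1; g(3) = 3; g(4) = 0 → root.
Linear factors from roots: (u - 1), (u + 1).
Complete factorization: g(u) = (u + 1)·(u - 1)·(u^2 - u + 1)·(u^2 - u + 2).
Factor degrees with multiplicity: 1 + 1 + 2 + 2 = 6.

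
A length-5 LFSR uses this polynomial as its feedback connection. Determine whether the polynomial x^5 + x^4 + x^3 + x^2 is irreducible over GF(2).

No

Write g(x) = x^5 + x^4 + x^3 + x^2.
Check for roots in GF(2): g(0) = 0 → root; g(1) = 0 → root.
g(0) = 0, so (x) divides g(x); g is reducible.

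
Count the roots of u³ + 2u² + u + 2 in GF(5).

2

Write h(u) = u³ + 2u² + u + 2.
Evaluate at each of the 5 elements of GF(5):
h(0) = 2; h(1) = 1; h(2) = 0 → root; h(3) = 0 → root; h(4) = 2.
Roots: {2, 3}.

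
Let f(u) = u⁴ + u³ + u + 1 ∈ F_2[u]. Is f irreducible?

No

Check for roots in F_2: f(0) = 1; f(1) = 0 → root.
f(1) = 0, so (u − 1) divides f(u); f is reducible.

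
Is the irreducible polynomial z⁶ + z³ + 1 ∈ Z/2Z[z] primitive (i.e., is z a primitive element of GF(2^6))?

No

Write f(z) = z⁶ + z³ + 1.
|GF(2^6)^×| = 2^6 − 1 = 63. Prime factorization: 63 = 3^2·7.
f is primitive ⇔ z has order 63 in GF(2)[z]/(f), i.e. z^(63/q) ≠ 1 for each prime q | 63.
z^(21) mod f = z³.
z^(9) mod f = 1
Since z^(9) = 1, the order of z divides 9 < 63; not primitive.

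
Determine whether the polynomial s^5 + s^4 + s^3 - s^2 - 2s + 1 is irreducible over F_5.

Yes

Write m(s) = s^5 + s^4 + s^3 - s^2 - 2s + 1.
Check for roots in F_5: m(0) = 1; m(1) = 1; m(2) = 4; m(3) = 2; m(4) = 1.
No roots, so no linear factors.
Degree-2 irreducible divisors: test the 10 monic irreducibles of degree 2 over GF(5).
None of them divide m (all give nonzero remainder).
No irreducible factor of degree ≤ 2 exists, so m is irreducible over GF(5).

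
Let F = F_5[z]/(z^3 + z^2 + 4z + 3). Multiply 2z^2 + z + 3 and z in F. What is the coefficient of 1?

4

Multiply in F_5[z]: (2z^2 + z + 3)·(z) = 2z^3 + z^2 + 3z.
Reduce using z^3 ≡ 4z^2 + z + 2 (mod z^3 + z^2 + 4z + 3).
Reduced: 4z^2 + 4.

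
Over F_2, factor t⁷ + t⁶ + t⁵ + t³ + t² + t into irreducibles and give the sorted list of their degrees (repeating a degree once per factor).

Write f(t) = t⁷ + t⁶ + t⁵ + t³ + t² + t.
Roots in F_2: f(0) = 0 → root; f(1) = 0 → root.
Linear factors from roots: (t), (t + 1).
Complete factorization: f(t) = (t)·(t + 1)^4·(t² + t + 1).
Factor degrees with multiplicity: 1 + 1 + 1 + 1 + 1 + 2 = 7.

1, 1, 1, 1, 1, 2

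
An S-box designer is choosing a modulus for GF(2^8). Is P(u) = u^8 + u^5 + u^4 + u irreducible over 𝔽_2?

Check for roots in 𝔽_2: P(0) = 0 → root; P(1) = 0 → root.
P(0) = 0, so (u) divides P(u); P is reducible.

No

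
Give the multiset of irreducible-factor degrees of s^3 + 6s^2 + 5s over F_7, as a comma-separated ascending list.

Write h(s) = s^3 + 6s^2 + 5s.
Linear factors from roots: (s), (s + 5), (s + 1).
Complete factorization: h(s) = (s)·(s + 1)·(s + 5).
Factor degrees with multiplicity: 1 + 1 + 1 = 3.

1, 1, 1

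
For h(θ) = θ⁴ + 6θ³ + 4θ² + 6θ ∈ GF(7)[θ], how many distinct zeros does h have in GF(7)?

Evaluate at each of the 7 elements of GF(7):
h(0) = 0 → root; h(1) = 3; h(2) = 1; h(3) = 3; h(4) = 0 → root; h(5) = 0 → root; h(6) = 0 → root.
Roots: {0, 4, 5, 6}.

4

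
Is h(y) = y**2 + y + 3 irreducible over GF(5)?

No

Check for roots in GF(5): h(0) = 3; h(1) = 0 → root; h(2) = 4; h(3) = 0 → root; h(4) = 3.
h(1) = 0, so (y − 1) divides h(y); h is reducible.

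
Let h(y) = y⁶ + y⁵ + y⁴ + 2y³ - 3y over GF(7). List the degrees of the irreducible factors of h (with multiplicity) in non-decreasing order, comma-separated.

Linear factors from roots: (y).
Complete factorization: h(y) = (y)·(y² - 2y - 2)·(y³ + 3y² + 2y - 2).
Factor degrees with multiplicity: 1 + 2 + 3 = 6.

1, 2, 3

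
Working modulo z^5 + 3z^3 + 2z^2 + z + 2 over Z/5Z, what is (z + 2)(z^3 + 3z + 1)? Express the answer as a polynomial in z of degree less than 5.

z^4 + 2z^3 + 3z^2 + 2z + 2

Multiply in Z/5Z[z]: (z + 2)·(z^3 + 3z + 1) = z^4 + 2z^3 + 3z^2 + 2z + 2.
Reduced: z^4 + 2z^3 + 3z^2 + 2z + 2.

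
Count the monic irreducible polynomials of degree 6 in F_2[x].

By the necklace-counting formula, N_2(6) = (1/6) Σ_{d|6} μ(6/d)·2^d.
Divisors of 6: 1, 2, 3, 6; μ(6/d) for each: 1, -1, -1, 1.
Σ = 2^1 − 2^2 − 2^3 + 2^6 = 54.
N = 54/6 = 9.

9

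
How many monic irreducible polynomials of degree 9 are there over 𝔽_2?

The number of monic irreducibles of degree 9 over GF(2) is (1/9)·Σ_{d∣9} μ(9/d) 2^d.
Divisors of 9: 1, 3, 9; μ(9/d) for each: 0, -1, 1.
Σ = − 2^3 + 2^9 = 504.
N = 504/9 = 56.

56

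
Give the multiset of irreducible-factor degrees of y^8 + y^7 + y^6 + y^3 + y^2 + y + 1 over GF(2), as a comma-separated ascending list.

Write g(y) = y^8 + y^7 + y^6 + y^3 + y^2 + y + 1.
Roots in GF(2): g(0) = 1; g(1) = 1.
Complete factorization: g(y) = (y^8 + y^7 + y^6 + y^3 + y^2 + y + 1).
Factor degrees with multiplicity: 8 = 8.

8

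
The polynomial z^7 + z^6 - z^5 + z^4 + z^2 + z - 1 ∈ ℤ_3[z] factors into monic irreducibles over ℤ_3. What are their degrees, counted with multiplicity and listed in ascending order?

Write h(z) = z^7 + z^6 - z^5 + z^4 + z^2 + z - 1.
Roots in ℤ_3: h(0) = 2; h(1) = 0 → root; h(2) = 1.
Linear factors from roots: (z - 1).
Complete factorization: h(z) = (z - 1)^3·(z^2 - z - 1)^2.
Factor degrees with multiplicity: 1 + 1 + 1 + 2 + 2 = 7.

1, 1, 1, 2, 2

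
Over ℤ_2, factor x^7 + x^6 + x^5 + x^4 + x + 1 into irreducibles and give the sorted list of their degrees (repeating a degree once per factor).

1, 3, 3

Write f(x) = x^7 + x^6 + x^5 + x^4 + x + 1.
Roots in ℤ_2: f(0) = 1; f(1) = 0 → root.
Linear factors from roots: (x + 1).
Complete factorization: f(x) = (x + 1)·(x^3 + x^2 + 1)^2.
Factor degrees with multiplicity: 1 + 3 + 3 = 7.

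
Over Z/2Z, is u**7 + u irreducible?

Write h(u) = u**7 + u.
Check for roots in Z/2Z: h(0) = 0 → root; h(1) = 0 → root.
h(0) = 0, so (u) divides h(u); h is reducible.

No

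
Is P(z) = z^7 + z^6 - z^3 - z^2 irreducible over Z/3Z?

No

Check for roots in Z/3Z: P(0) = 0 → root; P(1) = 0 → root; P(2) = 0 → root.
P(0) = 0, so (z) divides P(z); P is reducible.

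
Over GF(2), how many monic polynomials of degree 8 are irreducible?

Gauss's count: N_{2}(8) = (1/8) Σ_{d|8} μ(8/d)·2^d.
Divisors of 8: 1, 2, 4, 8; μ(8/d) for each: 0, 0, -1, 1.
Σ = − 2^4 + 2^8 = 240.
N = 240/8 = 30.

30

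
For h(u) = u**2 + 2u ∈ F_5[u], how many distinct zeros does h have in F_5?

Evaluate at each of the 5 elements of F_5:
h(0) = 0 → root; h(1) = 3; h(2) = 3; h(3) = 0 → root; h(4) = 4.
Roots: {0, 3}.

2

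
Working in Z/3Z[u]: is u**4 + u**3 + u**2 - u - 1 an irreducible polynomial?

Write g(u) = u**4 + u**3 + u**2 - u - 1.
Check for roots in Z/3Z: g(0) = 2; g(1) = 1; g(2) = 1.
No roots, so no linear factors.
Monic irreducibles of degree 2 over GF(3): u**2 + 1, u**2 + u - 1, u**2 - u - 1.
None of them divide g (all give nonzero remainder).
No irreducible factor of degree ≤ 2 exists, so g is irreducible over GF(3).

Yes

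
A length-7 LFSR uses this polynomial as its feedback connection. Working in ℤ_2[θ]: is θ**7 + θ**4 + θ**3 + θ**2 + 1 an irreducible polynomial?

Write m(θ) = θ**7 + θ**4 + θ**3 + θ**2 + 1.
Check for roots in ℤ_2: m(0) = 1; m(1) = 1.
No roots, so no linear factors.
Monic irreducibles of degree 2 over GF(2): θ**2 + θ + 1.
None of them divide m (all give nonzero remainder).
Monic irreducibles of degree 3 over GF(2): θ**3 + θ + 1, θ**3 + θ**2 + 1.
None of them divide m (all give nonzero remainder).
No irreducible factor of degree ≤ 3 exists, so m is irreducible over GF(2).

Yes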